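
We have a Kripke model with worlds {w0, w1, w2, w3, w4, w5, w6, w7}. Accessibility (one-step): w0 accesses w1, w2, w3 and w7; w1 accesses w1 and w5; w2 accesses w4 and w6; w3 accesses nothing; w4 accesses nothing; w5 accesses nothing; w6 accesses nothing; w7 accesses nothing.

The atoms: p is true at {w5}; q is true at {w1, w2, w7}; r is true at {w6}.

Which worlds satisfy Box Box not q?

w0: successors {w1, w2, w3, w7}; Box not q there: w1:F, w2:T, w3:T, w7:T. ✗
w1: successors {w1, w5}; Box not q there: w1:F, w5:T. ✗
w2: successors {w4, w6}; Box not q there: w4:T, w6:T. ✓
w3: no successors, so Box Box not q holds vacuously. ✓
w4: no successors, so Box Box not q holds vacuously. ✓
w5: no successors, so Box Box not q holds vacuously. ✓
w6: no successors, so Box Box not q holds vacuously. ✓
w7: no successors, so Box Box not q holds vacuously. ✓

{w2, w3, w4, w5, w6, w7}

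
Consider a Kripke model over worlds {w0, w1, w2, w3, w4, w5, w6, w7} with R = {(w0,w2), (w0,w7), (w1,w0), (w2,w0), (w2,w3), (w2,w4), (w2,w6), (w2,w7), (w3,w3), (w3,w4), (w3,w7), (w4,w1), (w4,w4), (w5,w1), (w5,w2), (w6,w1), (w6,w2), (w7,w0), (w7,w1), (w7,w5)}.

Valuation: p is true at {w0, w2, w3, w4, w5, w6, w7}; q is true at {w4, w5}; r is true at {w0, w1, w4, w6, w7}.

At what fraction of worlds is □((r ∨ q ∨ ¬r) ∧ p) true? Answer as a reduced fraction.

w0: successors {w2, w7}; (r ∨ q ∨ ¬r) ∧ p there: w2:T, w7:T. ✓
w1: successors {w0}; (r ∨ q ∨ ¬r) ∧ p there: w0:T. ✓
w2: successors {w0, w3, w4, w6, w7}; (r ∨ q ∨ ¬r) ∧ p there: w0:T, w3:T, w4:T, w6:T, w7:T. ✓
w3: successors {w3, w4, w7}; (r ∨ q ∨ ¬r) ∧ p there: w3:T, w4:T, w7:T. ✓
w4: successors {w1, w4}; (r ∨ q ∨ ¬r) ∧ p there: w1:F, w4:T. ✗
w5: successors {w1, w2}; (r ∨ q ∨ ¬r) ∧ p there: w1:F, w2:T. ✗
w6: successors {w1, w2}; (r ∨ q ∨ ¬r) ∧ p there: w1:F, w2:T. ✗
w7: successors {w0, w1, w5}; (r ∨ q ∨ ¬r) ∧ p there: w0:T, w1:F, w5:T. ✗
That's 4 of 8 worlds, so 4/8 = 1/2.

1/2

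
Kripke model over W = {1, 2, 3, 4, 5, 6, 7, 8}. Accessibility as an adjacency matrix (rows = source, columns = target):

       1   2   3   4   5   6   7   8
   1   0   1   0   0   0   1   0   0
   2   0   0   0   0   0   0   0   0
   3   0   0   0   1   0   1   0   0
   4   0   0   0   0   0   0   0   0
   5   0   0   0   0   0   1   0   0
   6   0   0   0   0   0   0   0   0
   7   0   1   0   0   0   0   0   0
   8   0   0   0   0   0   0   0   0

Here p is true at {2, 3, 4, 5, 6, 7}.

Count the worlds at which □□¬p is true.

1: successors {2, 6}; □¬p there: 2:T, 6:T. ✓
2: no successors, so □□¬p holds vacuously. ✓
3: successors {4, 6}; □¬p there: 4:T, 6:T. ✓
4: no successors, so □□¬p holds vacuously. ✓
5: successors {6}; □¬p there: 6:T. ✓
6: no successors, so □□¬p holds vacuously. ✓
7: successors {2}; □¬p there: 2:T. ✓
8: no successors, so □□¬p holds vacuously. ✓
Satisfying worlds: {1, 2, 3, 4, 5, 6, 7, 8}.

8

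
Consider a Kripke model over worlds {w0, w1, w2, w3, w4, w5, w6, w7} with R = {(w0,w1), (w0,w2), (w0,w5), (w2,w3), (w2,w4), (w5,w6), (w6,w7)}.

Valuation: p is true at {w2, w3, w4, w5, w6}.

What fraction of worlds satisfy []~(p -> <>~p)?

5/8

w0: successors {w1, w2, w5}; ~(p -> <>~p) there: w1:F, w2:T, w5:T. ✗
w1: no successors, so []~(p -> <>~p) holds vacuously. ✓
w2: successors {w3, w4}; ~(p -> <>~p) there: w3:T, w4:T. ✓
w3: no successors, so []~(p -> <>~p) holds vacuously. ✓
w4: no successors, so []~(p -> <>~p) holds vacuously. ✓
w5: successors {w6}; ~(p -> <>~p) there: w6:F. ✗
w6: successors {w7}; ~(p -> <>~p) there: w7:F. ✗
w7: no successors, so []~(p -> <>~p) holds vacuously. ✓
That's 5 of 8 worlds, so 5/8.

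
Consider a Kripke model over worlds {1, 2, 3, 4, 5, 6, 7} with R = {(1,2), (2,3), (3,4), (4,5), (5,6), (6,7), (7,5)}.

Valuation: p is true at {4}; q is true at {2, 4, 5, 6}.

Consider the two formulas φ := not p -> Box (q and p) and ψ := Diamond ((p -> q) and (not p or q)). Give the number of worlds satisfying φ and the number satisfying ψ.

2 and 7

For not p -> Box (q and p):
1: not p is T, Box (q and p) is F. ✗
2: not p is T, Box (q and p) is F. ✗
3: not p is T, Box (q and p) is T. ✓
4: not p is F, Box (q and p) is F. ✓
5: not p is T, Box (q and p) is F. ✗
6: not p is T, Box (q and p) is F. ✗
7: not p is T, Box (q and p) is F. ✗
— 2 worlds.
For Diamond ((p -> q) and (not p or q)):
1: successors {2}; (p -> q) and (not p or q) there: 2:T. ✓
2: successors {3}; (p -> q) and (not p or q) there: 3:T. ✓
3: successors {4}; (p -> q) and (not p or q) there: 4:T. ✓
4: successors {5}; (p -> q) and (not p or q) there: 5:T. ✓
5: successors {6}; (p -> q) and (not p or q) there: 6:T. ✓
6: successors {7}; (p -> q) and (not p or q) there: 7:T. ✓
7: successors {5}; (p -> q) and (not p or q) there: 5:T. ✓
— 7 worlds.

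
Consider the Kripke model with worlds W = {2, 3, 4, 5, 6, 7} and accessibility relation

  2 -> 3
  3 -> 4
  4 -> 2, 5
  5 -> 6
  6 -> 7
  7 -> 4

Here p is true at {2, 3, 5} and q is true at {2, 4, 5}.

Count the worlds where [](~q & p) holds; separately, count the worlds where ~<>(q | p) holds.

1 and 2

For [](~q & p):
2: successors {3}; ~q & p there: 3:T. ✓
3: successors {4}; ~q & p there: 4:F. ✗
4: successors {2, 5}; ~q & p there: 2:F, 5:F. ✗
5: successors {6}; ~q & p there: 6:F. ✗
6: successors {7}; ~q & p there: 7:F. ✗
7: successors {4}; ~q & p there: 4:F. ✗
— 1 world.
For ~<>(q | p):
2: <>(q | p) is T. ✗
3: <>(q | p) is T. ✗
4: <>(q | p) is T. ✗
5: <>(q | p) is F. ✓
6: <>(q | p) is F. ✓
7: <>(q | p) is T. ✗
— 2 worlds.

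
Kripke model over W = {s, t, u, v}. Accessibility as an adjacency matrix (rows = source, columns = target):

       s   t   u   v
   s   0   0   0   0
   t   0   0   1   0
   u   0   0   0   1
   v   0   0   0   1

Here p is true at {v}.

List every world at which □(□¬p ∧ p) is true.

s: no successors, so □(□¬p ∧ p) holds vacuously. ✓
t: successors {u}; □¬p ∧ p there: u:F. ✗
u: successors {v}; □¬p ∧ p there: v:F. ✗
v: successors {v}; □¬p ∧ p there: v:F. ✗

{s}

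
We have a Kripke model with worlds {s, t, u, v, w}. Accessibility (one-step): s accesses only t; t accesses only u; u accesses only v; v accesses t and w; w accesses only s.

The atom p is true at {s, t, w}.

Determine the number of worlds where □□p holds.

2

s: successors {t}; □p there: t:F. ✗
t: successors {u}; □p there: u:F. ✗
u: successors {v}; □p there: v:T. ✓
v: successors {t, w}; □p there: t:F, w:T. ✗
w: successors {s}; □p there: s:T. ✓
Satisfying worlds: {u, w}.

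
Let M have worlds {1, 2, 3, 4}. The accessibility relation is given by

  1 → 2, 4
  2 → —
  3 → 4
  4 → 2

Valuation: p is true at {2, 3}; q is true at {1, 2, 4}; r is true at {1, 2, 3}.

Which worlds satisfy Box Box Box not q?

1: successors {2, 4}; Box Box not q there: 2:T, 4:T. ✓
2: no successors, so Box Box Box not q holds vacuously. ✓
3: successors {4}; Box Box not q there: 4:T. ✓
4: successors {2}; Box Box not q there: 2:T. ✓

{1, 2, 3, 4}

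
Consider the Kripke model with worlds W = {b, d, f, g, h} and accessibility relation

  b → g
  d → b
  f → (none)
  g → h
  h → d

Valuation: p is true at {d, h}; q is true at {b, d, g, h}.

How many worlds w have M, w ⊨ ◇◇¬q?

b: successors {g}; ◇¬q there: g:F. ✗
d: successors {b}; ◇¬q there: b:F. ✗
f: no successors, so ◇◇¬q fails. ✗
g: successors {h}; ◇¬q there: h:F. ✗
h: successors {d}; ◇¬q there: d:F. ✗
Satisfying worlds: ∅.

0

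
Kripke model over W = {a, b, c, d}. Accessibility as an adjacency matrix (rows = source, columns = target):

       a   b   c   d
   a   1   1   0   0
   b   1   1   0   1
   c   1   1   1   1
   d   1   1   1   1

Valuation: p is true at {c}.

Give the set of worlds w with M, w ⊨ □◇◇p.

a: successors {a, b}; ◇◇p there: a:F, b:T. ✗
b: successors {a, b, d}; ◇◇p there: a:F, b:T, d:T. ✗
c: successors {a, b, c, d}; ◇◇p there: a:F, b:T, c:T, d:T. ✗
d: successors {a, b, c, d}; ◇◇p there: a:F, b:T, c:T, d:T. ✗

∅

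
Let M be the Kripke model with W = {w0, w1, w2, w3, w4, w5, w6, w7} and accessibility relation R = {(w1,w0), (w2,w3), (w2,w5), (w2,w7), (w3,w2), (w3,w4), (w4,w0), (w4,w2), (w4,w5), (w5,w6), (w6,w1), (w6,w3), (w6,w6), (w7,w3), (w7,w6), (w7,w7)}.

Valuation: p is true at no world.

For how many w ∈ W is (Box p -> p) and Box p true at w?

0

w0: Box p -> p is F, Box p is T. ✗
w1: Box p -> p is T, Box p is F. ✗
w2: Box p -> p is T, Box p is F. ✗
w3: Box p -> p is T, Box p is F. ✗
w4: Box p -> p is T, Box p is F. ✗
w5: Box p -> p is T, Box p is F. ✗
w6: Box p -> p is T, Box p is F. ✗
w7: Box p -> p is T, Box p is F. ✗
Satisfying worlds: ∅.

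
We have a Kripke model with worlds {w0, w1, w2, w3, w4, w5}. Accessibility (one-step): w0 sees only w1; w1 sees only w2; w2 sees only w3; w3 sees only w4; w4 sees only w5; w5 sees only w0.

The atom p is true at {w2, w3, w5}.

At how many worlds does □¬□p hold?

3

w0: successors {w1}; ¬□p there: w1:F. ✗
w1: successors {w2}; ¬□p there: w2:F. ✗
w2: successors {w3}; ¬□p there: w3:T. ✓
w3: successors {w4}; ¬□p there: w4:F. ✗
w4: successors {w5}; ¬□p there: w5:T. ✓
w5: successors {w0}; ¬□p there: w0:T. ✓
Satisfying worlds: {w2, w4, w5}.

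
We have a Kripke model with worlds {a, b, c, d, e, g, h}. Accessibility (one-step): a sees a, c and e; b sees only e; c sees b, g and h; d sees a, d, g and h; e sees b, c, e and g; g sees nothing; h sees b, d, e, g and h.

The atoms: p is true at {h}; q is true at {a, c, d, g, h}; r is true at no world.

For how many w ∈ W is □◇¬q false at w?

4

a: successors {a, c, e}; ◇¬q there: a:T, c:T, e:T. ✓
b: successors {e}; ◇¬q there: e:T. ✓
c: successors {b, g, h}; ◇¬q there: b:T, g:F, h:T. ✗
d: successors {a, d, g, h}; ◇¬q there: a:T, d:F, g:F, h:T. ✗
e: successors {b, c, e, g}; ◇¬q there: b:T, c:T, e:T, g:F. ✗
g: no successors, so □◇¬q holds vacuously. ✓
h: successors {b, d, e, g, h}; ◇¬q there: b:T, d:F, e:T, g:F, h:T. ✗
Satisfying worlds: {a, b, g}.
So □◇¬q fails at the other 4 worlds.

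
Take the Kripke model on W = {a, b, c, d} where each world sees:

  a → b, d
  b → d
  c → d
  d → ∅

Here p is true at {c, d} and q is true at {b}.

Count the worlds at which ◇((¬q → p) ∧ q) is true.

a: successors {b, d}; (¬q → p) ∧ q there: b:T, d:F. ✓
b: successors {d}; (¬q → p) ∧ q there: d:F. ✗
c: successors {d}; (¬q → p) ∧ q there: d:F. ✗
d: no successors, so ◇((¬q → p) ∧ q) fails. ✗
Satisfying worlds: {a}.

1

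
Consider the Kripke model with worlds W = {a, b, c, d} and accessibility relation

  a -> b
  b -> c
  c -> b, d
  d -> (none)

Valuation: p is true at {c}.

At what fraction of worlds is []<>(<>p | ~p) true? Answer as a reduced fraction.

1/2

a: successors {b}; <>(<>p | ~p) there: b:F. ✗
b: successors {c}; <>(<>p | ~p) there: c:T. ✓
c: successors {b, d}; <>(<>p | ~p) there: b:F, d:F. ✗
d: no successors, so []<>(<>p | ~p) holds vacuously. ✓
That's 2 of 4 worlds, so 2/4 = 1/2.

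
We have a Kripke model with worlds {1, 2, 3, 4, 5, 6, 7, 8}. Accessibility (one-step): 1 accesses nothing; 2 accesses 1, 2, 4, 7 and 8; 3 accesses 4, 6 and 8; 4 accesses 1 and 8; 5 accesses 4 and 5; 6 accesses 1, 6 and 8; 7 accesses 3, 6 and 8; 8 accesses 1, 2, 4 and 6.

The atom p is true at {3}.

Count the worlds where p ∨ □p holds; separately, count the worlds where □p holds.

For p ∨ □p:
1: p is F, □p is T. ✓
2: p is F, □p is F. ✗
3: p is T, □p is F. ✓
4: p is F, □p is F. ✗
5: p is F, □p is F. ✗
6: p is F, □p is F. ✗
7: p is F, □p is F. ✗
8: p is F, □p is F. ✗
— 2 worlds.
For □p:
1: no successors, so □p holds vacuously. ✓
2: successors {1, 2, 4, 7, 8}; p there: 1:F, 2:F, 4:F, 7:F, 8:F. ✗
3: successors {4, 6, 8}; p there: 4:F, 6:F, 8:F. ✗
4: successors {1, 8}; p there: 1:F, 8:F. ✗
5: successors {4, 5}; p there: 4:F, 5:F. ✗
6: successors {1, 6, 8}; p there: 1:F, 6:F, 8:F. ✗
7: successors {3, 6, 8}; p there: 3:T, 6:F, 8:F. ✗
8: successors {1, 2, 4, 6}; p there: 1:F, 2:F, 4:F, 6:F. ✗
— 1 world.

2 and 1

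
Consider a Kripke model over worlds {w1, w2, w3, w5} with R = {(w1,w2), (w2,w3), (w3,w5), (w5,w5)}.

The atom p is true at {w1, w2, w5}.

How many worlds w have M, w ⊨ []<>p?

w1: successors {w2}; <>p there: w2:F. ✗
w2: successors {w3}; <>p there: w3:T. ✓
w3: successors {w5}; <>p there: w5:T. ✓
w5: successors {w5}; <>p there: w5:T. ✓
Satisfying worlds: {w2, w3, w5}.

3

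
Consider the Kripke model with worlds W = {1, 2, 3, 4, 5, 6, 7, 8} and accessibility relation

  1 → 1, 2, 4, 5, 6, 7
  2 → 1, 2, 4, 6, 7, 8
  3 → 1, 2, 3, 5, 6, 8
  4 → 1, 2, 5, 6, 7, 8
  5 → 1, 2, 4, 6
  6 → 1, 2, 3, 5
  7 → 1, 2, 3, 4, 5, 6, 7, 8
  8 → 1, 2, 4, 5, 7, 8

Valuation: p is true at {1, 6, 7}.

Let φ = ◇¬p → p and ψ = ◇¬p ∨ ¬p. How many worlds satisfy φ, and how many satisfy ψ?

For ◇¬p → p:
1: ◇¬p is T, p is T. ✓
2: ◇¬p is T, p is F. ✗
3: ◇¬p is T, p is F. ✗
4: ◇¬p is T, p is F. ✗
5: ◇¬p is T, p is F. ✗
6: ◇¬p is T, p is T. ✓
7: ◇¬p is T, p is T. ✓
8: ◇¬p is T, p is F. ✗
— 3 worlds.
For ◇¬p ∨ ¬p:
1: ◇¬p is T, ¬p is F. ✓
2: ◇¬p is T, ¬p is T. ✓
3: ◇¬p is T, ¬p is T. ✓
4: ◇¬p is T, ¬p is T. ✓
5: ◇¬p is T, ¬p is T. ✓
6: ◇¬p is T, ¬p is F. ✓
7: ◇¬p is T, ¬p is F. ✓
8: ◇¬p is T, ¬p is T. ✓
— 8 worlds.

3 and 8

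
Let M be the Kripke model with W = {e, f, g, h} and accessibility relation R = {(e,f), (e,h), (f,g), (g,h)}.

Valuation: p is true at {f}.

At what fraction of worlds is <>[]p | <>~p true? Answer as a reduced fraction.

3/4

e: <>[]p is T, <>~p is T. ✓
f: <>[]p is F, <>~p is T. ✓
g: <>[]p is T, <>~p is T. ✓
h: <>[]p is F, <>~p is F. ✗
That's 3 of 4 worlds, so 3/4.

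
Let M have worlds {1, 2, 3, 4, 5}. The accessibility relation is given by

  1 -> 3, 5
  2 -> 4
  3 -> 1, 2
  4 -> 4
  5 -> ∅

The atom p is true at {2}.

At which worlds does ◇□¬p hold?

1: successors {3, 5}; □¬p there: 3:F, 5:T. ✓
2: successors {4}; □¬p there: 4:T. ✓
3: successors {1, 2}; □¬p there: 1:T, 2:T. ✓
4: successors {4}; □¬p there: 4:T. ✓
5: no successors, so ◇□¬p fails. ✗

{1, 2, 3, 4}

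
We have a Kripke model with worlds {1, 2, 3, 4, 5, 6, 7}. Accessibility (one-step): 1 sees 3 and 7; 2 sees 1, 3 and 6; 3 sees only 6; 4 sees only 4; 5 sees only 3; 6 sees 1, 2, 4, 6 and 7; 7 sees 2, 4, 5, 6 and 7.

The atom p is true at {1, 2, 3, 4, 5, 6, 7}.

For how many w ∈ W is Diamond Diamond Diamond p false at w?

1: successors {3, 7}; Diamond Diamond p there: 3:T, 7:T. ✓
2: successors {1, 3, 6}; Diamond Diamond p there: 1:T, 3:T, 6:T. ✓
3: successors {6}; Diamond Diamond p there: 6:T. ✓
4: successors {4}; Diamond Diamond p there: 4:T. ✓
5: successors {3}; Diamond Diamond p there: 3:T. ✓
6: successors {1, 2, 4, 6, 7}; Diamond Diamond p there: 1:T, 2:T, 4:T, 6:T, 7:T. ✓
7: successors {2, 4, 5, 6, 7}; Diamond Diamond p there: 2:T, 4:T, 5:T, 6:T, 7:T. ✓
Satisfying worlds: {1, 2, 3, 4, 5, 6, 7}.
So Diamond Diamond Diamond p fails at the other 0 worlds.

0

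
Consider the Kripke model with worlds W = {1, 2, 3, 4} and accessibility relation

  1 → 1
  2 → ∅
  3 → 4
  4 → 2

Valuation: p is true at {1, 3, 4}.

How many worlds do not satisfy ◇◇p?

1: successors {1}; ◇p there: 1:T. ✓
2: no successors, so ◇◇p fails. ✗
3: successors {4}; ◇p there: 4:F. ✗
4: successors {2}; ◇p there: 2:F. ✗
Satisfying worlds: {1}.
So ◇◇p fails at the other 3 worlds.

3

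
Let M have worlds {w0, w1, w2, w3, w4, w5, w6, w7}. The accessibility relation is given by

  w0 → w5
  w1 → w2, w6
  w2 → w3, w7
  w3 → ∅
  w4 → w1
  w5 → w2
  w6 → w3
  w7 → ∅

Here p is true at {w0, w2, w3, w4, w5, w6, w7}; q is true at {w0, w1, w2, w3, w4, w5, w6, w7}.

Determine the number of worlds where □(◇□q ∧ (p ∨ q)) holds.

6

w0: successors {w5}; ◇□q ∧ (p ∨ q) there: w5:T. ✓
w1: successors {w2, w6}; ◇□q ∧ (p ∨ q) there: w2:T, w6:T. ✓
w2: successors {w3, w7}; ◇□q ∧ (p ∨ q) there: w3:F, w7:F. ✗
w3: no successors, so □(◇□q ∧ (p ∨ q)) holds vacuously. ✓
w4: successors {w1}; ◇□q ∧ (p ∨ q) there: w1:T. ✓
w5: successors {w2}; ◇□q ∧ (p ∨ q) there: w2:T. ✓
w6: successors {w3}; ◇□q ∧ (p ∨ q) there: w3:F. ✗
w7: no successors, so □(◇□q ∧ (p ∨ q)) holds vacuously. ✓
Satisfying worlds: {w0, w1, w3, w4, w5, w7}.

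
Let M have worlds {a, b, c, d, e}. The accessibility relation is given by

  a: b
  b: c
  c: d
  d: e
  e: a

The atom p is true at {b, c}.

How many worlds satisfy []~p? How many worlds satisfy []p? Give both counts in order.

For []~p:
a: successors {b}; ~p there: b:F. ✗
b: successors {c}; ~p there: c:F. ✗
c: successors {d}; ~p there: d:T. ✓
d: successors {e}; ~p there: e:T. ✓
e: successors {a}; ~p there: a:T. ✓
— 3 worlds.
For []p:
a: successors {b}; p there: b:T. ✓
b: successors {c}; p there: c:T. ✓
c: successors {d}; p there: d:F. ✗
d: successors {e}; p there: e:F. ✗
e: successors {a}; p there: a:F. ✗
— 2 worlds.

3 and 2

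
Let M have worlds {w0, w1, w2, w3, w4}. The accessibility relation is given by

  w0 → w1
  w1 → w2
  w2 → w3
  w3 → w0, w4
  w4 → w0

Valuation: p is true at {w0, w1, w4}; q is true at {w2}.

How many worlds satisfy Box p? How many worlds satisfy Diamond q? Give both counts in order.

For Box p:
w0: successors {w1}; p there: w1:T. ✓
w1: successors {w2}; p there: w2:F. ✗
w2: successors {w3}; p there: w3:F. ✗
w3: successors {w0, w4}; p there: w0:T, w4:T. ✓
w4: successors {w0}; p there: w0:T. ✓
— 3 worlds.
For Diamond q:
w0: successors {w1}; q there: w1:F. ✗
w1: successors {w2}; q there: w2:T. ✓
w2: successors {w3}; q there: w3:F. ✗
w3: successors {w0, w4}; q there: w0:F, w4:F. ✗
w4: successors {w0}; q there: w0:F. ✗
— 1 world.

3 and 1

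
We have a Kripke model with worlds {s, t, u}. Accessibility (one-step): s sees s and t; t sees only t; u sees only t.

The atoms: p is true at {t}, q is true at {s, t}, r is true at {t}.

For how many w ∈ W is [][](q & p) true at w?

s: successors {s, t}; [](q & p) there: s:F, t:T. ✗
t: successors {t}; [](q & p) there: t:T. ✓
u: successors {t}; [](q & p) there: t:T. ✓
Satisfying worlds: {t, u}.

2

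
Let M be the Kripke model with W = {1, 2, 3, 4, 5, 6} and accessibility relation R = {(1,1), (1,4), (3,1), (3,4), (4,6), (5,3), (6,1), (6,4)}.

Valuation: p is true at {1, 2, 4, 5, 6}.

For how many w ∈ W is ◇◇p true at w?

1: successors {1, 4}; ◇p there: 1:T, 4:T. ✓
2: no successors, so ◇◇p fails. ✗
3: successors {1, 4}; ◇p there: 1:T, 4:T. ✓
4: successors {6}; ◇p there: 6:T. ✓
5: successors {3}; ◇p there: 3:T. ✓
6: successors {1, 4}; ◇p there: 1:T, 4:T. ✓
Satisfying worlds: {1, 3, 4, 5, 6}.

5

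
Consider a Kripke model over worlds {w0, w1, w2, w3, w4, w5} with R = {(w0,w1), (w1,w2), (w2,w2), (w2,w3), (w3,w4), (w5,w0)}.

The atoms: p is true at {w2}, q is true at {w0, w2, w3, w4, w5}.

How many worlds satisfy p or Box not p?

5

w0: p is F, Box not p is T. ✓
w1: p is F, Box not p is F. ✗
w2: p is T, Box not p is F. ✓
w3: p is F, Box not p is T. ✓
w4: p is F, Box not p is T. ✓
w5: p is F, Box not p is T. ✓
Satisfying worlds: {w0, w2, w3, w4, w5}.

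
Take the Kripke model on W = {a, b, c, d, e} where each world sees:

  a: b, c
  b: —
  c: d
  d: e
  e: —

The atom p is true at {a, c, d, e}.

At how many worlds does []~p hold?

a: successors {b, c}; ~p there: b:T, c:F. ✗
b: no successors, so []~p holds vacuously. ✓
c: successors {d}; ~p there: d:F. ✗
d: successors {e}; ~p there: e:F. ✗
e: no successors, so []~p holds vacuously. ✓
Satisfying worlds: {b, e}.

2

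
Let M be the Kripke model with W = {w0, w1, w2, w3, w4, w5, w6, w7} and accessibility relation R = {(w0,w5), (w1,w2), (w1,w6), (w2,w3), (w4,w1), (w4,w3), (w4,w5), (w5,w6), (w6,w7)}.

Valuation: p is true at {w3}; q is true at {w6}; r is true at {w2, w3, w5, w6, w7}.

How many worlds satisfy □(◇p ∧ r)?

2

w0: successors {w5}; ◇p ∧ r there: w5:F. ✗
w1: successors {w2, w6}; ◇p ∧ r there: w2:T, w6:F. ✗
w2: successors {w3}; ◇p ∧ r there: w3:F. ✗
w3: no successors, so □(◇p ∧ r) holds vacuously. ✓
w4: successors {w1, w3, w5}; ◇p ∧ r there: w1:F, w3:F, w5:F. ✗
w5: successors {w6}; ◇p ∧ r there: w6:F. ✗
w6: successors {w7}; ◇p ∧ r there: w7:F. ✗
w7: no successors, so □(◇p ∧ r) holds vacuously. ✓
Satisfying worlds: {w3, w7}.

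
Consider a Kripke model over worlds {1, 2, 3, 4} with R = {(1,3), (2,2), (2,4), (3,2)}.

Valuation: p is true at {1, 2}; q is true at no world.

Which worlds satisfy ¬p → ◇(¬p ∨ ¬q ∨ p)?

1: ¬p is F, ◇(¬p ∨ ¬q ∨ p) is T. ✓
2: ¬p is F, ◇(¬p ∨ ¬q ∨ p) is T. ✓
3: ¬p is T, ◇(¬p ∨ ¬q ∨ p) is T. ✓
4: ¬p is T, ◇(¬p ∨ ¬q ∨ p) is F. ✗

{1, 2, 3}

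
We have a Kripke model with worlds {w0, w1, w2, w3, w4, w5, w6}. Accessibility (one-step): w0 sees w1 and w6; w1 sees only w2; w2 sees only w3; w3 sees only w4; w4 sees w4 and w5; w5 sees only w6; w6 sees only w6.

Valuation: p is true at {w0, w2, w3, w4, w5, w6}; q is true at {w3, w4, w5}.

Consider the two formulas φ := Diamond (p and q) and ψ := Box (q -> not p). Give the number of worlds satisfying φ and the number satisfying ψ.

For Diamond (p and q):
w0: successors {w1, w6}; p and q there: w1:F, w6:F. ✗
w1: successors {w2}; p and q there: w2:F. ✗
w2: successors {w3}; p and q there: w3:T. ✓
w3: successors {w4}; p and q there: w4:T. ✓
w4: successors {w4, w5}; p and q there: w4:T, w5:T. ✓
w5: successors {w6}; p and q there: w6:F. ✗
w6: successors {w6}; p and q there: w6:F. ✗
— 3 worlds.
For Box (q -> not p):
w0: successors {w1, w6}; q -> not p there: w1:T, w6:T. ✓
w1: successors {w2}; q -> not p there: w2:T. ✓
w2: successors {w3}; q -> not p there: w3:F. ✗
w3: successors {w4}; q -> not p there: w4:F. ✗
w4: successors {w4, w5}; q -> not p there: w4:F, w5:F. ✗
w5: successors {w6}; q -> not p there: w6:T. ✓
w6: successors {w6}; q -> not p there: w6:T. ✓
— 4 worlds.

3 and 4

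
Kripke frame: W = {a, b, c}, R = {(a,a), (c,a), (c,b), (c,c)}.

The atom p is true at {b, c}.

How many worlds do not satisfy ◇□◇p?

a: successors {a}; □◇p there: a:F. ✗
b: no successors, so ◇□◇p fails. ✗
c: successors {a, b, c}; □◇p there: a:F, b:T, c:F. ✓
Satisfying worlds: {c}.
So ◇□◇p fails at the other 2 worlds.

2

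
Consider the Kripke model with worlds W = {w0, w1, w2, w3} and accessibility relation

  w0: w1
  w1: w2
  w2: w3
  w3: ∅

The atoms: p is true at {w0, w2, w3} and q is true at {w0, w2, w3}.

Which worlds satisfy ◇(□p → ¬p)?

w0: successors {w1}; □p → ¬p there: w1:T. ✓
w1: successors {w2}; □p → ¬p there: w2:F. ✗
w2: successors {w3}; □p → ¬p there: w3:F. ✗
w3: no successors, so ◇(□p → ¬p) fails. ✗

{w0}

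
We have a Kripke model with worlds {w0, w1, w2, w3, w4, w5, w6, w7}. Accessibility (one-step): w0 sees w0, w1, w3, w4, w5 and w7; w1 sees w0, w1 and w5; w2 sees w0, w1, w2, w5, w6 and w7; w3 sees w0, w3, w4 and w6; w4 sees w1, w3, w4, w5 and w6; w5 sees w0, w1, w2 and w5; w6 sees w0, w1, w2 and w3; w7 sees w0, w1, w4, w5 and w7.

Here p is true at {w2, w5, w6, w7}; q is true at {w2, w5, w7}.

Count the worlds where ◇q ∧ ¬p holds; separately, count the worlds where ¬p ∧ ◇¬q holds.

For ◇q ∧ ¬p:
w0: ◇q is T, ¬p is T. ✓
w1: ◇q is T, ¬p is T. ✓
w2: ◇q is T, ¬p is F. ✗
w3: ◇q is F, ¬p is T. ✗
w4: ◇q is T, ¬p is T. ✓
w5: ◇q is T, ¬p is F. ✗
w6: ◇q is T, ¬p is F. ✗
w7: ◇q is T, ¬p is F. ✗
— 3 worlds.
For ¬p ∧ ◇¬q:
w0: ¬p is T, ◇¬q is T. ✓
w1: ¬p is T, ◇¬q is T. ✓
w2: ¬p is F, ◇¬q is T. ✗
w3: ¬p is T, ◇¬q is T. ✓
w4: ¬p is T, ◇¬q is T. ✓
w5: ¬p is F, ◇¬q is T. ✗
w6: ¬p is F, ◇¬q is T. ✗
w7: ¬p is F, ◇¬q is T. ✗
— 4 worlds.

3 and 4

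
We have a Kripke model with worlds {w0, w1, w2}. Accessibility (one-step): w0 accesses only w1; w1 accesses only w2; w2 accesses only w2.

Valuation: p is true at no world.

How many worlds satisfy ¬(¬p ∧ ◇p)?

w0: ¬p ∧ ◇p is F. ✓
w1: ¬p ∧ ◇p is F. ✓
w2: ¬p ∧ ◇p is F. ✓
Satisfying worlds: {w0, w1, w2}.

3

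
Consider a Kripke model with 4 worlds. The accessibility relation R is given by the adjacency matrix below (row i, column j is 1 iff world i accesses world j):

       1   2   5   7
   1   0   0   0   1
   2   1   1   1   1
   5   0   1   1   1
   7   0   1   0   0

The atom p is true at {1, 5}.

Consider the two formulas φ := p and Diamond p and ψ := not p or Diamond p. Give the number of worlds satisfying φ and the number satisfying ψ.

For p and Diamond p:
1: p is T, Diamond p is F. ✗
2: p is F, Diamond p is T. ✗
5: p is T, Diamond p is T. ✓
7: p is F, Diamond p is F. ✗
— 1 world.
For not p or Diamond p:
1: not p is F, Diamond p is F. ✗
2: not p is T, Diamond p is T. ✓
5: not p is F, Diamond p is T. ✓
7: not p is T, Diamond p is F. ✓
— 3 worlds.

1 and 3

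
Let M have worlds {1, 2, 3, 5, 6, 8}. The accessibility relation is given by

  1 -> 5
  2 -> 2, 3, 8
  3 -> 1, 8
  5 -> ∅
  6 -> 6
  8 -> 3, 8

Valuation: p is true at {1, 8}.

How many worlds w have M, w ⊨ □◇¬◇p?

1: successors {5}; ◇¬◇p there: 5:F. ✗
2: successors {2, 3, 8}; ◇¬◇p there: 2:F, 3:T, 8:F. ✗
3: successors {1, 8}; ◇¬◇p there: 1:T, 8:F. ✗
5: no successors, so □◇¬◇p holds vacuously. ✓
6: successors {6}; ◇¬◇p there: 6:T. ✓
8: successors {3, 8}; ◇¬◇p there: 3:T, 8:F. ✗
Satisfying worlds: {5, 6}.

2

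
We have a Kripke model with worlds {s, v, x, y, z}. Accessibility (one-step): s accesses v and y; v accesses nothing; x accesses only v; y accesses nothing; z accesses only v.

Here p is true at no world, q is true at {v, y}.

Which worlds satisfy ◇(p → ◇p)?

{s, x, z}

s: successors {v, y}; p → ◇p there: v:T, y:T. ✓
v: no successors, so ◇(p → ◇p) fails. ✗
x: successors {v}; p → ◇p there: v:T. ✓
y: no successors, so ◇(p → ◇p) fails. ✗
z: successors {v}; p → ◇p there: v:T. ✓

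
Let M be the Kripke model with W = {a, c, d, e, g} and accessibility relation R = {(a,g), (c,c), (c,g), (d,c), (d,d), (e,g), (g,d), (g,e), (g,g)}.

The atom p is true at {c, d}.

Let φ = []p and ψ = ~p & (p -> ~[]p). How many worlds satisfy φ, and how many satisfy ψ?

For []p:
a: successors {g}; p there: g:F. ✗
c: successors {c, g}; p there: c:T, g:F. ✗
d: successors {c, d}; p there: c:T, d:T. ✓
e: successors {g}; p there: g:F. ✗
g: successors {d, e, g}; p there: d:T, e:F, g:F. ✗
— 1 world.
For ~p & (p -> ~[]p):
a: ~p is T, p -> ~[]p is T. ✓
c: ~p is F, p -> ~[]p is T. ✗
d: ~p is F, p -> ~[]p is F. ✗
e: ~p is T, p -> ~[]p is T. ✓
g: ~p is T, p -> ~[]p is T. ✓
— 3 worlds.

1 and 3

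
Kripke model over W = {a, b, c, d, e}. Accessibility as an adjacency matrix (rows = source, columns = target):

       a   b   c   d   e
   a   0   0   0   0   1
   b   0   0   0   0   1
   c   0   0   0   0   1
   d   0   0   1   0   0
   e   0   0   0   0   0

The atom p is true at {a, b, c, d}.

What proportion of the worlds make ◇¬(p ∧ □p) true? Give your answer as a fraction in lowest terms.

4/5

a: successors {e}; ¬(p ∧ □p) there: e:T. ✓
b: successors {e}; ¬(p ∧ □p) there: e:T. ✓
c: successors {e}; ¬(p ∧ □p) there: e:T. ✓
d: successors {c}; ¬(p ∧ □p) there: c:T. ✓
e: no successors, so ◇¬(p ∧ □p) fails. ✗
That's 4 of 5 worlds, so 4/5.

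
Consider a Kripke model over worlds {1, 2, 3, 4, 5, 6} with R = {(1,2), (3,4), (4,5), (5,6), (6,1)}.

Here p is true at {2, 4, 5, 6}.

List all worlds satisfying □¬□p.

1: successors {2}; ¬□p there: 2:F. ✗
2: no successors, so □¬□p holds vacuously. ✓
3: successors {4}; ¬□p there: 4:F. ✗
4: successors {5}; ¬□p there: 5:F. ✗
5: successors {6}; ¬□p there: 6:T. ✓
6: successors {1}; ¬□p there: 1:F. ✗

{2, 5}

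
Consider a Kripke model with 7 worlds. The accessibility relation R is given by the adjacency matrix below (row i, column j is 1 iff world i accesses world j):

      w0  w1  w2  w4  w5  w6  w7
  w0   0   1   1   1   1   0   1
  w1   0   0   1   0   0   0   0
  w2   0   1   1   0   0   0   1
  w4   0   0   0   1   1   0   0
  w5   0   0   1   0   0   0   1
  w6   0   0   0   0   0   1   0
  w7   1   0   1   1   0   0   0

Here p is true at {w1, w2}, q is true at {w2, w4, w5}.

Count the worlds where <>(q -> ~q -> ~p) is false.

w0: successors {w1, w2, w4, w5, w7}; q -> ~q -> ~p there: w1:T, w2:T, w4:T, w5:T, w7:T. ✓
w1: successors {w2}; q -> ~q -> ~p there: w2:T. ✓
w2: successors {w1, w2, w7}; q -> ~q -> ~p there: w1:T, w2:T, w7:T. ✓
w4: successors {w4, w5}; q -> ~q -> ~p there: w4:T, w5:T. ✓
w5: successors {w2, w7}; q -> ~q -> ~p there: w2:T, w7:T. ✓
w6: successors {w6}; q -> ~q -> ~p there: w6:T. ✓
w7: successors {w0, w2, w4}; q -> ~q -> ~p there: w0:T, w2:T, w4:T. ✓
Satisfying worlds: {w0, w1, w2, w4, w5, w6, w7}.
So <>(q -> ~q -> ~p) fails at the other 0 worlds.

0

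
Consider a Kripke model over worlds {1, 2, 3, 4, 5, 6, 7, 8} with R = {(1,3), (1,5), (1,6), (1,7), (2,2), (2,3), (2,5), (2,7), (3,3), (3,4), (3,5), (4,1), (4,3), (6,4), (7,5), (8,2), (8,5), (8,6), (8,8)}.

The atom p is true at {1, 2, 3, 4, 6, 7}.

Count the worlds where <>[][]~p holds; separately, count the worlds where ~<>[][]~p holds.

For <>[][]~p:
1: successors {3, 5, 6, 7}; [][]~p there: 3:F, 5:T, 6:F, 7:T. ✓
2: successors {2, 3, 5, 7}; [][]~p there: 2:F, 3:F, 5:T, 7:T. ✓
3: successors {3, 4, 5}; [][]~p there: 3:F, 4:F, 5:T. ✓
4: successors {1, 3}; [][]~p there: 1:F, 3:F. ✗
5: no successors, so <>[][]~p fails. ✗
6: successors {4}; [][]~p there: 4:F. ✗
7: successors {5}; [][]~p there: 5:T. ✓
8: successors {2, 5, 6, 8}; [][]~p there: 2:F, 5:T, 6:F, 8:F. ✓
— 5 worlds.
For ~<>[][]~p:
1: <>[][]~p is T. ✗
2: <>[][]~p is T. ✗
3: <>[][]~p is T. ✗
4: <>[][]~p is F. ✓
5: <>[][]~p is F. ✓
6: <>[][]~p is F. ✓
7: <>[][]~p is T. ✗
8: <>[][]~p is T. ✗
— 3 worlds.

5 and 3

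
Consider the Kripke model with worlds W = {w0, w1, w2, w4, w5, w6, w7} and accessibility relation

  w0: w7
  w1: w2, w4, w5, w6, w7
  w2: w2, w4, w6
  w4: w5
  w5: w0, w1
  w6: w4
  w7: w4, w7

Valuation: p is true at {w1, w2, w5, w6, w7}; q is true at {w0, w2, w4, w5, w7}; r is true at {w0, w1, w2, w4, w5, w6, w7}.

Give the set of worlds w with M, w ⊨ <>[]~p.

{w1, w2}

w0: successors {w7}; []~p there: w7:F. ✗
w1: successors {w2, w4, w5, w6, w7}; []~p there: w2:F, w4:F, w5:F, w6:T, w7:F. ✓
w2: successors {w2, w4, w6}; []~p there: w2:F, w4:F, w6:T. ✓
w4: successors {w5}; []~p there: w5:F. ✗
w5: successors {w0, w1}; []~p there: w0:F, w1:F. ✗
w6: successors {w4}; []~p there: w4:F. ✗
w7: successors {w4, w7}; []~p there: w4:F, w7:F. ✗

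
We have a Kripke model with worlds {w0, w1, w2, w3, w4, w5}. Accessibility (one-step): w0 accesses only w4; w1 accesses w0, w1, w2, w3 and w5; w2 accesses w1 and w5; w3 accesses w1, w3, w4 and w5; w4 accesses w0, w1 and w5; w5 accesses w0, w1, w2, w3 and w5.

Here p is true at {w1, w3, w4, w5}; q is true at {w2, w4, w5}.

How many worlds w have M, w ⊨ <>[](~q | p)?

5

w0: successors {w4}; [](~q | p) there: w4:T. ✓
w1: successors {w0, w1, w2, w3, w5}; [](~q | p) there: w0:T, w1:F, w2:T, w3:T, w5:F. ✓
w2: successors {w1, w5}; [](~q | p) there: w1:F, w5:F. ✗
w3: successors {w1, w3, w4, w5}; [](~q | p) there: w1:F, w3:T, w4:T, w5:F. ✓
w4: successors {w0, w1, w5}; [](~q | p) there: w0:T, w1:F, w5:F. ✓
w5: successors {w0, w1, w2, w3, w5}; [](~q | p) there: w0:T, w1:F, w2:T, w3:T, w5:F. ✓
Satisfying worlds: {w0, w1, w3, w4, w5}.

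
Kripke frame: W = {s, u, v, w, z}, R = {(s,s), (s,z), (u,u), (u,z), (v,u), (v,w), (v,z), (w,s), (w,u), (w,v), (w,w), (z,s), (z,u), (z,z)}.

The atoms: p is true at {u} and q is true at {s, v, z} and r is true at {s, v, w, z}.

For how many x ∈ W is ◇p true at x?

s: successors {s, z}; p there: s:F, z:F. ✗
u: successors {u, z}; p there: u:T, z:F. ✓
v: successors {u, w, z}; p there: u:T, w:F, z:F. ✓
w: successors {s, u, v, w}; p there: s:F, u:T, v:F, w:F. ✓
z: successors {s, u, z}; p there: s:F, u:T, z:F. ✓
Satisfying worlds: {u, v, w, z}.

4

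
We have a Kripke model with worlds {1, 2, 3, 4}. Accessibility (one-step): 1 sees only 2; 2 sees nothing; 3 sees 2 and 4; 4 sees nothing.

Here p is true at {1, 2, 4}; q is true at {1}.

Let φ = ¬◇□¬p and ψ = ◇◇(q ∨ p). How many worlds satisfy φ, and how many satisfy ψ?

For ¬◇□¬p:
1: ◇□¬p is T. ✗
2: ◇□¬p is F. ✓
3: ◇□¬p is T. ✗
4: ◇□¬p is F. ✓
— 2 worlds.
For ◇◇(q ∨ p):
1: successors {2}; ◇(q ∨ p) there: 2:F. ✗
2: no successors, so ◇◇(q ∨ p) fails. ✗
3: successors {2, 4}; ◇(q ∨ p) there: 2:F, 4:F. ✗
4: no successors, so ◇◇(q ∨ p) fails. ✗
— 0 worlds.

2 and 0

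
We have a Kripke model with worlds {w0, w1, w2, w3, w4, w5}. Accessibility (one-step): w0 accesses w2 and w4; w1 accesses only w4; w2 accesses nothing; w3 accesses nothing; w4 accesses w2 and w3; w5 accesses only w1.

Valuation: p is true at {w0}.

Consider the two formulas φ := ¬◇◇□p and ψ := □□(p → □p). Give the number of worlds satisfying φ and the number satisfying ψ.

4 and 6

For ¬◇◇□p:
w0: ◇◇□p is T. ✗
w1: ◇◇□p is T. ✗
w2: ◇◇□p is F. ✓
w3: ◇◇□p is F. ✓
w4: ◇◇□p is F. ✓
w5: ◇◇□p is F. ✓
— 4 worlds.
For □□(p → □p):
w0: successors {w2, w4}; □(p → □p) there: w2:T, w4:T. ✓
w1: successors {w4}; □(p → □p) there: w4:T. ✓
w2: no successors, so □□(p → □p) holds vacuously. ✓
w3: no successors, so □□(p → □p) holds vacuously. ✓
w4: successors {w2, w3}; □(p → □p) there: w2:T, w3:T. ✓
w5: successors {w1}; □(p → □p) there: w1:T. ✓
— 6 worlds.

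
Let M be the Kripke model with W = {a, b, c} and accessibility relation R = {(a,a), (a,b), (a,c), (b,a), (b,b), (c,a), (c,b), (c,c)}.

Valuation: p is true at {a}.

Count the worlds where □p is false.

3

a: successors {a, b, c}; p there: a:T, b:F, c:F. ✗
b: successors {a, b}; p there: a:T, b:F. ✗
c: successors {a, b, c}; p there: a:T, b:F, c:F. ✗
Satisfying worlds: ∅.
So □p fails at the other 3 worlds.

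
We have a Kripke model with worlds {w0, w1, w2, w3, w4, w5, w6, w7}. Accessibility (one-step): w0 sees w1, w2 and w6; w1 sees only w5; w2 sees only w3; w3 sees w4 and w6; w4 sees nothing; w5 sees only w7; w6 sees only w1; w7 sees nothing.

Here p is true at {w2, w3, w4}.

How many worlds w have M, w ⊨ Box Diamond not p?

5

w0: successors {w1, w2, w6}; Diamond not p there: w1:T, w2:F, w6:T. ✗
w1: successors {w5}; Diamond not p there: w5:T. ✓
w2: successors {w3}; Diamond not p there: w3:T. ✓
w3: successors {w4, w6}; Diamond not p there: w4:F, w6:T. ✗
w4: no successors, so Box Diamond not p holds vacuously. ✓
w5: successors {w7}; Diamond not p there: w7:F. ✗
w6: successors {w1}; Diamond not p there: w1:T. ✓
w7: no successors, so Box Diamond not p holds vacuously. ✓
Satisfying worlds: {w1, w2, w4, w6, w7}.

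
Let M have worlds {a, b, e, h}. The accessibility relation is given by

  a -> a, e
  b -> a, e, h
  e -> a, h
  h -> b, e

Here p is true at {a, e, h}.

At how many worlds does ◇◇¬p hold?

2

a: successors {a, e}; ◇¬p there: a:F, e:F. ✗
b: successors {a, e, h}; ◇¬p there: a:F, e:F, h:T. ✓
e: successors {a, h}; ◇¬p there: a:F, h:T. ✓
h: successors {b, e}; ◇¬p there: b:F, e:F. ✗
Satisfying worlds: {b, e}.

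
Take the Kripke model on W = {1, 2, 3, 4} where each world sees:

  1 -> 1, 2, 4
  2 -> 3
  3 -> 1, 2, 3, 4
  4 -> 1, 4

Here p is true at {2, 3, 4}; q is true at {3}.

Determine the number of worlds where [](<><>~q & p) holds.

1

1: successors {1, 2, 4}; <><>~q & p there: 1:F, 2:T, 4:T. ✗
2: successors {3}; <><>~q & p there: 3:T. ✓
3: successors {1, 2, 3, 4}; <><>~q & p there: 1:F, 2:T, 3:T, 4:T. ✗
4: successors {1, 4}; <><>~q & p there: 1:F, 4:T. ✗
Satisfying worlds: {2}.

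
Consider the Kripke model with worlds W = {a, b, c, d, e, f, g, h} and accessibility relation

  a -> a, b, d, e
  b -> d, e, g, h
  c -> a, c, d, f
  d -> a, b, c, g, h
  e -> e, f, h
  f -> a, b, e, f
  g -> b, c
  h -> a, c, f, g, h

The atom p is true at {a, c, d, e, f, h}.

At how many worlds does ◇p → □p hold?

2

a: ◇p is T, □p is F. ✗
b: ◇p is T, □p is F. ✗
c: ◇p is T, □p is T. ✓
d: ◇p is T, □p is F. ✗
e: ◇p is T, □p is T. ✓
f: ◇p is T, □p is F. ✗
g: ◇p is T, □p is F. ✗
h: ◇p is T, □p is F. ✗
Satisfying worlds: {c, e}.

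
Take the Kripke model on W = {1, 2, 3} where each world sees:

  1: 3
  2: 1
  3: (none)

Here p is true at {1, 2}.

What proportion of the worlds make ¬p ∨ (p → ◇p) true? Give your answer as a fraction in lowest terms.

1: ¬p is F, p → ◇p is F. ✗
2: ¬p is F, p → ◇p is T. ✓
3: ¬p is T, p → ◇p is T. ✓
That's 2 of 3 worlds, so 2/3.

2/3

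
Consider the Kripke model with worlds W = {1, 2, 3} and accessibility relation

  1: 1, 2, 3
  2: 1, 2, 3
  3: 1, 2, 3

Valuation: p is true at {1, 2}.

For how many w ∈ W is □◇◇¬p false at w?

1: successors {1, 2, 3}; ◇◇¬p there: 1:T, 2:T, 3:T. ✓
2: successors {1, 2, 3}; ◇◇¬p there: 1:T, 2:T, 3:T. ✓
3: successors {1, 2, 3}; ◇◇¬p there: 1:T, 2:T, 3:T. ✓
Satisfying worlds: {1, 2, 3}.
So □◇◇¬p fails at the other 0 worlds.

0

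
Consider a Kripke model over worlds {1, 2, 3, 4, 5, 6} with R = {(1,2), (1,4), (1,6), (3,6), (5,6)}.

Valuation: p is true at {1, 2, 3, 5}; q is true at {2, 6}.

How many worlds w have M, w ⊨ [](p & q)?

1: successors {2, 4, 6}; p & q there: 2:T, 4:F, 6:F. ✗
2: no successors, so [](p & q) holds vacuously. ✓
3: successors {6}; p & q there: 6:F. ✗
4: no successors, so [](p & q) holds vacuously. ✓
5: successors {6}; p & q there: 6:F. ✗
6: no successors, so [](p & q) holds vacuously. ✓
Satisfying worlds: {2, 4, 6}.

3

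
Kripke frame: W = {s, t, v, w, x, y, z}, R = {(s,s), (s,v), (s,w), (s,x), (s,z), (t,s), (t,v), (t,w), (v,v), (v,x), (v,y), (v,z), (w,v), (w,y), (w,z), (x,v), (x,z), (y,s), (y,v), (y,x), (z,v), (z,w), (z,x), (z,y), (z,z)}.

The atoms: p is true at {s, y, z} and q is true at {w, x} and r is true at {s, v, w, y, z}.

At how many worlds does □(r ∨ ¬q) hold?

s: successors {s, v, w, x, z}; r ∨ ¬q there: s:T, v:T, w:T, x:F, z:T. ✗
t: successors {s, v, w}; r ∨ ¬q there: s:T, v:T, w:T. ✓
v: successors {v, x, y, z}; r ∨ ¬q there: v:T, x:F, y:T, z:T. ✗
w: successors {v, y, z}; r ∨ ¬q there: v:T, y:T, z:T. ✓
x: successors {v, z}; r ∨ ¬q there: v:T, z:T. ✓
y: successors {s, v, x}; r ∨ ¬q there: s:T, v:T, x:F. ✗
z: successors {v, w, x, y, z}; r ∨ ¬q there: v:T, w:T, x:F, y:T, z:T. ✗
Satisfying worlds: {t, w, x}.

3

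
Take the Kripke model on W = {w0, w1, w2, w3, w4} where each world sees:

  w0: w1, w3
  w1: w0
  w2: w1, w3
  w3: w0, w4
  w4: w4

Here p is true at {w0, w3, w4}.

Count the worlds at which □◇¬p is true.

1

w0: successors {w1, w3}; ◇¬p there: w1:F, w3:F. ✗
w1: successors {w0}; ◇¬p there: w0:T. ✓
w2: successors {w1, w3}; ◇¬p there: w1:F, w3:F. ✗
w3: successors {w0, w4}; ◇¬p there: w0:T, w4:F. ✗
w4: successors {w4}; ◇¬p there: w4:F. ✗
Satisfying worlds: {w1}.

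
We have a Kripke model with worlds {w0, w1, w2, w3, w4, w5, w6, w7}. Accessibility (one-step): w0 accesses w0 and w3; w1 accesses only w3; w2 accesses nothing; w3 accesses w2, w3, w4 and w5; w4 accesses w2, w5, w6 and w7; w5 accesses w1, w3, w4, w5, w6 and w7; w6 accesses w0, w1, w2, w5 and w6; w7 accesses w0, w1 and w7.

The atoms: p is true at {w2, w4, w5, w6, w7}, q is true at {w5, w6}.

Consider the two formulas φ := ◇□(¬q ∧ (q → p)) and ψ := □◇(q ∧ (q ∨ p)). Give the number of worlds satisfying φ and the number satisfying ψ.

6 and 2

For ◇□(¬q ∧ (q → p)):
w0: successors {w0, w3}; □(¬q ∧ (q → p)) there: w0:T, w3:F. ✓
w1: successors {w3}; □(¬q ∧ (q → p)) there: w3:F. ✗
w2: no successors, so ◇□(¬q ∧ (q → p)) fails. ✗
w3: successors {w2, w3, w4, w5}; □(¬q ∧ (q → p)) there: w2:T, w3:F, w4:F, w5:F. ✓
w4: successors {w2, w5, w6, w7}; □(¬q ∧ (q → p)) there: w2:T, w5:F, w6:F, w7:T. ✓
w5: successors {w1, w3, w4, w5, w6, w7}; □(¬q ∧ (q → p)) there: w1:T, w3:F, w4:F, w5:F, w6:F, w7:T. ✓
w6: successors {w0, w1, w2, w5, w6}; □(¬q ∧ (q → p)) there: w0:T, w1:T, w2:T, w5:F, w6:F. ✓
w7: successors {w0, w1, w7}; □(¬q ∧ (q → p)) there: w0:T, w1:T, w7:T. ✓
— 6 worlds.
For □◇(q ∧ (q ∨ p)):
w0: successors {w0, w3}; ◇(q ∧ (q ∨ p)) there: w0:F, w3:T. ✗
w1: successors {w3}; ◇(q ∧ (q ∨ p)) there: w3:T. ✓
w2: no successors, so □◇(q ∧ (q ∨ p)) holds vacuously. ✓
w3: successors {w2, w3, w4, w5}; ◇(q ∧ (q ∨ p)) there: w2:F, w3:T, w4:T, w5:T. ✗
w4: successors {w2, w5, w6, w7}; ◇(q ∧ (q ∨ p)) there: w2:F, w5:T, w6:T, w7:F. ✗
w5: successors {w1, w3, w4, w5, w6, w7}; ◇(q ∧ (q ∨ p)) there: w1:F, w3:T, w4:T, w5:T, w6:T, w7:F. ✗
w6: successors {w0, w1, w2, w5, w6}; ◇(q ∧ (q ∨ p)) there: w0:F, w1:F, w2:F, w5:T, w6:T. ✗
w7: successors {w0, w1, w7}; ◇(q ∧ (q ∨ p)) there: w0:F, w1:F, w7:F. ✗
— 2 worlds.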